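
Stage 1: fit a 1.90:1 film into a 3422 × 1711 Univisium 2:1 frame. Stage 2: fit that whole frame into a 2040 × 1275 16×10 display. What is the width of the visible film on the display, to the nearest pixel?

1938 px

Inside the 3422×1711 canvas the film is height-limited at 3250.90 × 1711.00.
Second fit — the Univisium 2:1 canvas into 2040×1275 spans the width: 2040.00 × 1020.00 (×0.5961 from 3422×1711).
The film scales with it: width 3250.90 × 0.5961 ≈ 1938.00.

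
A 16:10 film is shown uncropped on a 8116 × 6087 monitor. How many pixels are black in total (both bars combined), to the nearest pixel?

8233682 pixels

Since 1.600 > 1.333, the film is width-limited.
That makes the image 5072.5000 px tall (8116 × 10/16).
Leftover height: 6087 − 5072.5000 = 1014.5000 px.
Across the 8116-px span: 1014.5000 × 8116 ≈ 8233682 px.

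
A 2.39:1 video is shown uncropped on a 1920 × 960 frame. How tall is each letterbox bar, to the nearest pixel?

78 px

Since 2.390 > 2.000, the video is width-limited.
The video is 1920 / 2.390 ≈ 803.35 px tall.
960 − 803.35 = 156.65 px of bars (78.33 each).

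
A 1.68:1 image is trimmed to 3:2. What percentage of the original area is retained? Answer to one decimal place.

89.3%

3:2 is narrower than 1.68:1, so the crop keeps the full height and trims the width.
Area ratio = (1.500)/(1.680) = 89.29% retained.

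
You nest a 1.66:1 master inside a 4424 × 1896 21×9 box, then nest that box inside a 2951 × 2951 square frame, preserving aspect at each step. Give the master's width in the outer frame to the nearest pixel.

2099 px

1.66:1 in 4424×1896: fills the height, so the master is 3147.36 × 1896.00.
21×9 in 2951×2951: fills the width, so the intermediate becomes 2951.00 × 1264.71 — a scale of ×0.6670.
The master scales with it: width 3147.36 × 0.6670 ≈ 2099.43.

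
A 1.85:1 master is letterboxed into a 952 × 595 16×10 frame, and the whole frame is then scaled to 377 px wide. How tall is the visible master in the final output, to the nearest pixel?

204 px

In the 952×595 frame the master fills the width: height = 952 / 1.850 ≈ 514.59 px.
The frame scales by 377/952 = 0.3960; 514.59 × 0.3960 ≈ 203.78 px.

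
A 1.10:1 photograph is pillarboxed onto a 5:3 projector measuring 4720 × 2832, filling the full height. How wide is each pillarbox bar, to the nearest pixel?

The photograph is 2832 × 1.100 ≈ 3115.20 px wide.
4720 − 3115.20 = 1604.80 px of bars (802.40 each).

802 px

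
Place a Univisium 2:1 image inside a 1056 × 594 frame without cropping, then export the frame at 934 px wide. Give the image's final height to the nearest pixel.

467 px

Fitted into 1056×594, the image spans the width; its height is 1056 × 1/2 ≈ 528.00 px.
The frame scales by 934/1056 = 0.8845; 528.00 × 0.8845 ≈ 467.00 px.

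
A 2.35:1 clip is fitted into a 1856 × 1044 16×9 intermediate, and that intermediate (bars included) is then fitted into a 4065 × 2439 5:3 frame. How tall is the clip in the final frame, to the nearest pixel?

1730 px

2.35:1 in 1856×1044: fills the width, so the clip is 1856.00 × 789.79.
Second fit — the 16×9 canvas into 4065×2439 spans the width: 4065.00 × 2286.56 (×2.1902 from 1856×1044).
So the clip's height is 789.79 × 2.1902 ≈ 1729.79.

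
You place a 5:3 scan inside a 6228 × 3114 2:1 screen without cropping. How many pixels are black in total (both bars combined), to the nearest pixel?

3232332 pixels

5:3 is narrower than 2:1, so it spans the full height.
The scan is 3114 × 5/3 ≈ 5190.0000 px wide.
Black = 6228 − 5190.0000 = 1038.0000 px.
Bar area = 1038.0000 × 3114 ≈ 3232332 px.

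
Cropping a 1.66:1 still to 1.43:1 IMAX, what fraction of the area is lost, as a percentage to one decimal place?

Going from 1.66:1 to 1.43:1 IMAX means cutting width while keeping height.
Fraction kept = (1.430)/(1.660) ≈ 86.14%, so 13.86% is lost.

13.9%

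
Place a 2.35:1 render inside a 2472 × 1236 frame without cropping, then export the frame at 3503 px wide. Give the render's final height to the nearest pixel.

Fitted into 2472×1236, the render spans the width; its height is 2472 / 2.350 ≈ 1051.91 px.
Resizing to 3503 px wide multiplies everything by 1.4171: 1051.91 → 1490.64 px.

1491 px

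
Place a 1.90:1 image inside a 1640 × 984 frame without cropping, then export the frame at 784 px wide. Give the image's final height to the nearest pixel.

413 px

In the 1640×984 frame the image fills the width: height = 1640 / 1.900 ≈ 863.16 px.
Resizing to 784 px wide multiplies everything by 0.4780: 863.16 → 412.63 px.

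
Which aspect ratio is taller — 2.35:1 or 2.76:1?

2.35 and 2.76; 2.76 > 2.35. The smaller width-to-height ratio is the taller frame.

2.35:1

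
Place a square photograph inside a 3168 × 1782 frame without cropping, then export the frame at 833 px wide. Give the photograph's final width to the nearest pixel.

Fitted into 3168×1782, the photograph spans the height; its width is 1782 × 1/1 ≈ 1782.00 px.
The frame scales by 833/3168 = 0.2629; 1782.00 × 0.2629 ≈ 468.56 px.

469 px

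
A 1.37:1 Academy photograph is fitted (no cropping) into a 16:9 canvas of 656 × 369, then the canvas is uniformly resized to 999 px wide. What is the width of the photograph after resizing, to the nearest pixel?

770 px

At 656×369 the photograph is height-limited, so width = 369 × 1.370 ≈ 505.53 px.
The frame scales by 999/656 = 1.5229; 505.53 × 1.5229 ≈ 769.85 px.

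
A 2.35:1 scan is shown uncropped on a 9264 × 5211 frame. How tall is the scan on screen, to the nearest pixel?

3942 px

2.35:1 is wider than 16:9, so it spans the full width.
That makes the image 3942.13 px tall (9264 / 2.350).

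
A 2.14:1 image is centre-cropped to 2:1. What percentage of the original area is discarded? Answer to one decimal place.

Going from 2.14:1 to 2:1 means cutting width while keeping height.
(2.000)/(2.140) ≈ 0.935 of the area survives, leaving 6.54% discarded.

6.5%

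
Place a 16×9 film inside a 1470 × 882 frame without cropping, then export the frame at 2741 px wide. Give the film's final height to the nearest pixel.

1542 px

In the 1470×882 frame the film fills the width: height = 1470 × 9/16 ≈ 826.88 px.
Scaling 1470 → 2741 is ×1.8646, so the height becomes 826.88 × 1.8646 ≈ 1541.81 px.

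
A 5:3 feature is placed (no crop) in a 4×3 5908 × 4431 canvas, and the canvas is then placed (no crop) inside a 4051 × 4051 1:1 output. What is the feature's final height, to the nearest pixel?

2431 px

First fit — 5:3 into 5908×4431 spans the width: 5908.00 × 3544.80.
Second fit — the 4×3 canvas into 4051×4051 spans the width: 4051.00 × 3038.25 (×0.6857 from 5908×4431).
Applying the same ×0.6857: 3544.80 → 2430.60.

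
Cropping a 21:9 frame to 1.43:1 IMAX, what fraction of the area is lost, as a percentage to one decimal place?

The height stays; only width is cut (since 1.43:1 IMAX is narrower than 21:9).
Area ratio = (1.430)/(2.333) = 61.29%; the remaining 38.71% is cropped out.

38.7%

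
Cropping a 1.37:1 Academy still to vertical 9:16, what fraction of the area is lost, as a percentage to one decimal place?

58.9%

Going from 1.37:1 Academy to vertical 9:16 means cutting width while keeping height.
(0.562)/(1.370) ≈ 0.411 of the area survives, leaving 58.94% discarded.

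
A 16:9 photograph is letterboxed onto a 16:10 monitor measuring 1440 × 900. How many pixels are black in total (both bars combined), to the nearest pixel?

16:9 (1.778) > 16:10 (1.600), so the photograph fills the width.
The photograph is 1440 × 9/16 ≈ 810.0000 px tall.
Black = 900 − 810.0000 = 90.0000 px.
Bar area = 90.0000 × 1440 ≈ 129600 px.

129600 pixels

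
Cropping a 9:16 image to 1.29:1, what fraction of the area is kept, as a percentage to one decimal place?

43.6%

The width stays; only height is cut (since 1.29:1 is wider than 9:16).
(0.562)/(1.290) ≈ 0.436 of the area survives.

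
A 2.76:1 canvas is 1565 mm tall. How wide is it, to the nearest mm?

4319 mm

1565 × 2.760 = 4319.40.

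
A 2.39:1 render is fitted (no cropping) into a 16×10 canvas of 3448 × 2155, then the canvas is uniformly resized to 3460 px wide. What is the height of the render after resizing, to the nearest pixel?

At 3448×2155 the render is width-limited, so height = 3448 / 2.390 ≈ 1442.68 px.
Resizing to 3460 px wide multiplies everything by 1.0035: 1442.68 → 1447.70 px.

1448 px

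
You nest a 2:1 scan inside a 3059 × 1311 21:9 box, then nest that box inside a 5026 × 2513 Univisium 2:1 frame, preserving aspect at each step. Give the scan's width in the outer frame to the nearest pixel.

First fit — 2:1 into 3059×1311 spans the height: 2622.00 × 1311.00.
21:9 in 5026×2513: fills the width, so the intermediate becomes 5026.00 × 2154.00 — a scale of ×1.6430.
Applying the same ×1.6430: 2622.00 → 4308.00.

4308 px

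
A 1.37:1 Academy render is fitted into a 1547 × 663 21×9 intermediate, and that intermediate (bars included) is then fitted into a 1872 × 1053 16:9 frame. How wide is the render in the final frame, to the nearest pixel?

1.37:1 Academy in 1547×663: fills the height, so the render is 908.31 × 663.00.
21×9 in 1872×1053: fills the width, so the intermediate becomes 1872.00 × 802.29 — a scale of ×1.2101.
Applying the same ×1.2101: 908.31 → 1099.13.

1099 px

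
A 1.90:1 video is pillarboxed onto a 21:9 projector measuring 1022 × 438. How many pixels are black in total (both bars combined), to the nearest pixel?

Since 1.900 < 2.333, the video is height-limited.
Content width = 438 × 1.900 ≈ 832.2000 px.
1022 − 832.2000 = 189.8000 px of bars.
Across the 438-px span: 189.8000 × 438 ≈ 83132 px.

83132 pixels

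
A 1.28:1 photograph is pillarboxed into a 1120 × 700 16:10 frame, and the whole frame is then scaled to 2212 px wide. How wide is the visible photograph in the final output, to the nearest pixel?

1770 px

At 1120×700 the photograph is height-limited, so width = 700 × 1.280 ≈ 896.00 px.
Resizing to 2212 px wide multiplies everything by 1.9750: 896.00 → 1769.60 px.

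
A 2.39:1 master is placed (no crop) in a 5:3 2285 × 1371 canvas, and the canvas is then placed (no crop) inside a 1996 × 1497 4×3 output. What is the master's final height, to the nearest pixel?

2.39:1 in 2285×1371: fills the width, so the master is 2285.00 × 956.07.
5:3 in 1996×1497: fills the width, so the intermediate becomes 1996.00 × 1197.60 — a scale of ×0.8735.
Applying the same ×0.8735: 956.07 → 835.15.

835 px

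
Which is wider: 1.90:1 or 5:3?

1.90:1

1.9 and 5:3 = 1.667; 1.9 > 1.667.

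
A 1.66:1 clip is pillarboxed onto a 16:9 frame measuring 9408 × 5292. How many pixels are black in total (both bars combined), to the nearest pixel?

3298398 pixels

1.66:1 is narrower than 16:9, so it spans the full height.
Content width = 5292 × 1.660 ≈ 8784.7200 px.
Leftover width: 9408 − 8784.7200 = 623.2800 px.
That's 623.2800 × 5292 ≈ 3298398 black pixels.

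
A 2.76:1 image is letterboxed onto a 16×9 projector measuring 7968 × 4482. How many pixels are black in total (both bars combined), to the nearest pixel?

2.76:1 (2.760) > 16×9 (1.778), so the image fills the width.
Content height = 7968 / 2.760 ≈ 2886.9565 px.
4482 − 2886.9565 = 1595.0435 px of bars.
Across the 7968-px span: 1595.0435 × 7968 ≈ 12709306 px.

12709306 pixels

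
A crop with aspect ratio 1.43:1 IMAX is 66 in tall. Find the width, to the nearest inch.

At 1.43:1 IMAX, 66 × 1.430 ≈ 94.38.

94 in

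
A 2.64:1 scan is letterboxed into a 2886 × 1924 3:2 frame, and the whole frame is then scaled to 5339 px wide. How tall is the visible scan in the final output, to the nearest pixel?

2022 px

Fitted into 2886×1924, the scan spans the width; its height is 2886 / 2.640 ≈ 1093.18 px.
The frame scales by 5339/2886 = 1.8500; 1093.18 × 1.8500 ≈ 2022.35 px.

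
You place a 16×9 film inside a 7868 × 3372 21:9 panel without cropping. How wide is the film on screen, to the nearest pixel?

5995 px

Since 1.778 < 2.333, the film is height-limited.
Content width = 3372 × 16/9 ≈ 5994.67 px.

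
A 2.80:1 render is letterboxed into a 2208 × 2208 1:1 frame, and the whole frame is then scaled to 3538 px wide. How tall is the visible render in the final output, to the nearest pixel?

At 2208×2208 the render is width-limited, so height = 2208 / 2.800 ≈ 788.57 px.
Resizing to 3538 px wide multiplies everything by 1.6024: 788.57 → 1263.57 px.

1264 px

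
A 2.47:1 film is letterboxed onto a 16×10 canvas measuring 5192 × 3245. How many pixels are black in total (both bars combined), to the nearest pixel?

5934330 pixels

2.47:1 (2.470) > 16×10 (1.600), so the film fills the width.
Content height = 5192 / 2.470 ≈ 2102.0243 px.
3245 − 2102.0243 = 1142.9757 px of bars.
Bar area = 1142.9757 × 5192 ≈ 5934330 px.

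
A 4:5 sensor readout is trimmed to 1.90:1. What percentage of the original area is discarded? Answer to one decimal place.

1.90:1 is wider than 4:5, so the crop keeps the full width and trims the height.
Fraction kept = (0.800)/(1.900) ≈ 42.11%, so 57.89% is lost.

57.9%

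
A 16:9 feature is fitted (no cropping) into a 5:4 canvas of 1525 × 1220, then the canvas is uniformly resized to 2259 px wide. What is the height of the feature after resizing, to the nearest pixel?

1271 px

Fitted into 1525×1220, the feature spans the width; its height is 1525 × 9/16 ≈ 857.81 px.
Resizing to 2259 px wide multiplies everything by 1.4813: 857.81 → 1270.69 px.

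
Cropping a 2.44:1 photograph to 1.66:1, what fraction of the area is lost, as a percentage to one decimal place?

The height stays; only width is cut (since 1.66:1 is narrower than 2.44:1).
Area ratio = (1.660)/(2.440) = 68.03%; the remaining 31.97% is cropped out.

32.0%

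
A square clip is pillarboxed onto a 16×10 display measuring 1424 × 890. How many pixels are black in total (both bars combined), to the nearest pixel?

square is narrower than 16×10, so it spans the full height.
Content width = 890 × 1/1 ≈ 890.0000 px.
Black = 1424 − 890.0000 = 534.0000 px.
Bar area = 534.0000 × 890 ≈ 475260 px.

475260 pixels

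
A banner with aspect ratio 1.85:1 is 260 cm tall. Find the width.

At 1.85:1, 260 × 1.850 ≈ 481.

481 cm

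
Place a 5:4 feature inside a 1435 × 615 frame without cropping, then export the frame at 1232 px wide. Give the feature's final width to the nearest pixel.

In the 1435×615 frame the feature fills the height: width = 615 × 5/4 ≈ 768.75 px.
Scaling 1435 → 1232 is ×0.8585, so the width becomes 768.75 × 0.8585 ≈ 660.00 px.

660 px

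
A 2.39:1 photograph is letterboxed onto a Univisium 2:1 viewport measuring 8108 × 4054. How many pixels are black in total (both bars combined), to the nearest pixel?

5363696 pixels

2.39:1 (2.390) > Univisium 2:1 (2.000), so the photograph fills the width.
That makes the image 3392.4686 px tall (8108 / 2.390).
Leftover height: 4054 − 3392.4686 = 661.5314 px.
Across the 8108-px span: 661.5314 × 8108 ≈ 5363696 px.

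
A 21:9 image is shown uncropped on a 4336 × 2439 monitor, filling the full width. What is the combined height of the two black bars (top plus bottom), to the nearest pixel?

581 px

That makes the image 1858.29 px tall (4336 × 9/21).
Leftover height: 2439 − 1858.29 = 580.71 px.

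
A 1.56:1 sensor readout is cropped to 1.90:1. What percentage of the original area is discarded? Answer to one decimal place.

17.9%

The width stays; only height is cut (since 1.90:1 is wider than 1.56:1).
Fraction kept = (1.560)/(1.900) ≈ 82.11%, so 17.89% is lost.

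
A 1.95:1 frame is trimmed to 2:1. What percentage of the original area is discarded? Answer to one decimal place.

2:1 is wider than 1.95:1, so the crop keeps the full width and trims the height.
Fraction kept = (1.950)/(2.000) ≈ 97.50%, so 2.50% is lost.

2.5%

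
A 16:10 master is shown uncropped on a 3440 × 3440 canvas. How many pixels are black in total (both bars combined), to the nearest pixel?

4437600 pixels

16:10 (1.600) > 1:1 (1.000), so the master fills the width.
Content height = 3440 × 10/16 ≈ 2150.0000 px.
Leftover height: 3440 − 2150.0000 = 1290.0000 px.
That's 1290.0000 × 3440 ≈ 4437600 black pixels.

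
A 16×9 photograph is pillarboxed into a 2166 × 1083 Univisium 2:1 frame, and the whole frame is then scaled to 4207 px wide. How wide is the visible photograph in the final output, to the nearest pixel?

At 2166×1083 the photograph is height-limited, so width = 1083 × 16/9 ≈ 1925.33 px.
Resizing to 4207 px wide multiplies everything by 1.9423: 1925.33 → 3739.56 px.

3740 px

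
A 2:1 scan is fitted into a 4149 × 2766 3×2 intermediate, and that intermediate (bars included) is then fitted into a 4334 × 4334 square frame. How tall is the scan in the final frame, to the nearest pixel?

2:1 in 4149×2766: fills the width, so the scan is 4149.00 × 2074.50.
The 3×2 canvas is width-limited in 4334×4334, giving 4334.00 × 2889.33; scale factor 1.0446.
So the scan's height is 2074.50 × 1.0446 ≈ 2167.00.

2167 px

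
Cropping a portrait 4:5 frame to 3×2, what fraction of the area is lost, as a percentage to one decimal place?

46.7%

The width stays; only height is cut (since 3×2 is wider than portrait 4:5).
Fraction kept = (0.800)/(1.500) ≈ 53.33%, so 46.67% is lost.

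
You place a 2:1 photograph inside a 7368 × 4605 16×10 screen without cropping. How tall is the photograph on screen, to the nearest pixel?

3684 px

2:1 is wider than 16×10, so it spans the full width.
The photograph is 7368 × 1/2 ≈ 3684.00 px tall.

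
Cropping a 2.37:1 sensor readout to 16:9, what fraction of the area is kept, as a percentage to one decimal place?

75.0%

Going from 2.37:1 to 16:9 means cutting width while keeping height.
Fraction kept = (1.778)/(2.370) ≈ 75.01%.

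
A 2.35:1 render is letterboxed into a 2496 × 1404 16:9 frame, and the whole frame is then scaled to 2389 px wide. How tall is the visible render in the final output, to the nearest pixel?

1017 px

At 2496×1404 the render is width-limited, so height = 2496 / 2.350 ≈ 1062.13 px.
Scaling 2496 → 2389 is ×0.9571, so the height becomes 1062.13 × 0.9571 ≈ 1016.60 px.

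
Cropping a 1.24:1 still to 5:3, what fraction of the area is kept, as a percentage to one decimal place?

74.4%

The width stays; only height is cut (since 5:3 is wider than 1.24:1).
Fraction kept = (1.240)/(1.667) ≈ 74.40%.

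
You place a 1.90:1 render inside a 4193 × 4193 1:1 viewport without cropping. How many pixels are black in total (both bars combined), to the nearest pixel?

8327960 pixels

1.90:1 is wider than 1:1, so it spans the full width.
The render is 4193 / 1.900 ≈ 2206.8421 px tall.
Black = 4193 − 2206.8421 = 1986.1579 px.
Bar area = 1986.1579 × 4193 ≈ 8327960 px.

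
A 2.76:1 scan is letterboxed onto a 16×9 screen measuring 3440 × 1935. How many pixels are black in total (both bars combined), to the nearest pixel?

2368864 pixels

2.76:1 is wider than 16×9, so it spans the full width.
That makes the image 1246.3768 px tall (3440 / 2.760).
Black = 1935 − 1246.3768 = 688.6232 px.
That's 688.6232 × 3440 ≈ 2368864 black pixels.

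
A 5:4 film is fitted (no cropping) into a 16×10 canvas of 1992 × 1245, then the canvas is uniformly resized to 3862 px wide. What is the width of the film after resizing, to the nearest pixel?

3017 px

Fitted into 1992×1245, the film spans the height; its width is 1245 × 5/4 ≈ 1556.25 px.
Scaling 1992 → 3862 is ×1.9388, so the width becomes 1556.25 × 1.9388 ≈ 3017.19 px.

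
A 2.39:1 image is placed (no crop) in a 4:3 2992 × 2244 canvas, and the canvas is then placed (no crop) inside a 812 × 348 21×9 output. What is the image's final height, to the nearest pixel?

First fit — 2.39:1 into 2992×2244 spans the width: 2992.00 × 1251.88.
Second fit — the 4:3 canvas into 812×348 spans the height: 464.00 × 348.00 (×0.1551 from 2992×2244).
So the image's height is 1251.88 × 0.1551 ≈ 194.14.

194 px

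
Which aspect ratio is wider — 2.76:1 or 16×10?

2.76 and 16×10 = 1.6; 2.76 > 1.6.

2.76:1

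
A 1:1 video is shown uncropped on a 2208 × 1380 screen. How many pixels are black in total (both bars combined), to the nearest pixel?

1142640 pixels

Since 1.000 < 1.600, the video is height-limited.
That makes the image 1380.0000 px wide (1380 × 1/1).
2208 − 1380.0000 = 828.0000 px of bars.
That's 828.0000 × 1380 ≈ 1142640 black pixels.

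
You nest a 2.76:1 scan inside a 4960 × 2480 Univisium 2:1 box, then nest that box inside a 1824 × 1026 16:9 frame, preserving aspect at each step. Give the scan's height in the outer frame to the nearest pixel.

661 px

First fit — 2.76:1 into 4960×2480 spans the width: 4960.00 × 1797.10.
Second fit — the Univisium 2:1 canvas into 1824×1026 spans the width: 1824.00 × 912.00 (×0.3677 from 4960×2480).
So the scan's height is 1797.10 × 0.3677 ≈ 660.87.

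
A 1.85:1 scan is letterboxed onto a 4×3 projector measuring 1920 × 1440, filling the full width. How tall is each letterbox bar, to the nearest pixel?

201 px

The scan is 1920 / 1.850 ≈ 1037.84 px tall.
Leftover height: 1440 − 1037.84 = 402.16 px → 201.08 each side.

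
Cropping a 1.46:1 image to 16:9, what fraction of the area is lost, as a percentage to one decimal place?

17.9%

Going from 1.46:1 to 16:9 means cutting height while keeping width.
(1.460)/(1.778) ≈ 0.821 of the area survives, leaving 17.88% discarded.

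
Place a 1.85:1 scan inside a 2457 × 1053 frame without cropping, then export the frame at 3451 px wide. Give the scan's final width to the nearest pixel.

2736 px

In the 2457×1053 frame the scan fills the height: width = 1053 × 1.850 ≈ 1948.05 px.
The frame scales by 3451/2457 = 1.4046; 1948.05 × 1.4046 ≈ 2736.15 px.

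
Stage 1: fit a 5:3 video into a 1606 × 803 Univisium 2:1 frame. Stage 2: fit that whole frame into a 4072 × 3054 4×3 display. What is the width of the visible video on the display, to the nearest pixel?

3393 px

First fit — 5:3 into 1606×803 spans the height: 1338.33 × 803.00.
Second fit — the Univisium 2:1 canvas into 4072×3054 spans the width: 4072.00 × 2036.00 (×2.5355 from 1606×803).
Applying the same ×2.5355: 1338.33 → 3393.33.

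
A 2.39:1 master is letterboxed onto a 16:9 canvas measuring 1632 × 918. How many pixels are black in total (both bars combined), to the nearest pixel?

383773 pixels

2.39:1 (2.390) > 16:9 (1.778), so the master fills the width.
That makes the image 682.8452 px tall (1632 / 2.390).
918 − 682.8452 = 235.1548 px of bars.
That's 235.1548 × 1632 ≈ 383773 black pixels.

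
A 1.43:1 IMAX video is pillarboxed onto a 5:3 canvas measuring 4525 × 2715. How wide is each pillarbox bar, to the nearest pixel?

Since 1.430 < 1.667, the video is height-limited.
That makes the image 3882.45 px wide (2715 × 1.430).
4525 − 3882.45 = 642.55 px of bars (321.27 each).

321 px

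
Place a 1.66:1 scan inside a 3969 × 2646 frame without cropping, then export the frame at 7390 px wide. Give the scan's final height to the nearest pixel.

Fitted into 3969×2646, the scan spans the width; its height is 3969 / 1.660 ≈ 2390.96 px.
Scaling 3969 → 7390 is ×1.8619, so the height becomes 2390.96 × 1.8619 ≈ 4451.81 px.

4452 px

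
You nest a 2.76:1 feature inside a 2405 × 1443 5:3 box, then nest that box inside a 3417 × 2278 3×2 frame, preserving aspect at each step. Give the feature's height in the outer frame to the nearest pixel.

2.76:1 in 2405×1443: fills the width, so the feature is 2405.00 × 871.38.
Second fit — the 5:3 canvas into 3417×2278 spans the width: 3417.00 × 2050.20 (×1.4208 from 2405×1443).
The feature scales with it: height 871.38 × 1.4208 ≈ 1238.04.

1238 px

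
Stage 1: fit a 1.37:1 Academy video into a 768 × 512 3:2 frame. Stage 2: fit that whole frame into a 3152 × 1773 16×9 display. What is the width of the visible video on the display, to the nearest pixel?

First fit — 1.37:1 Academy into 768×512 spans the height: 701.44 × 512.00.
3:2 in 3152×1773: fills the height, so the intermediate becomes 2659.50 × 1773.00 — a scale of ×3.4629.
Applying the same ×3.4629: 701.44 → 2429.01.

2429 px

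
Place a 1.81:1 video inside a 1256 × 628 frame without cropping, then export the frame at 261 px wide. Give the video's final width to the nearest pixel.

Fitted into 1256×628, the video spans the height; its width is 628 × 1.810 ≈ 1136.68 px.
Resizing to 261 px wide multiplies everything by 0.2078: 1136.68 → 236.21 px.

236 px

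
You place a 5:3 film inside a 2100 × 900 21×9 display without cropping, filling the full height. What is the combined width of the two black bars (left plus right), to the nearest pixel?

That makes the image 1500.00 px wide (900 × 5/3).
2100 − 1500.00 = 600.00 px of bars.

600 px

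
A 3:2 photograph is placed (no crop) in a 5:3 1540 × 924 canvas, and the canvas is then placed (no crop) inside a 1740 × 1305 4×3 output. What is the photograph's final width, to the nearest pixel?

First fit — 3:2 into 1540×924 spans the height: 1386.00 × 924.00.
The 5:3 canvas is width-limited in 1740×1305, giving 1740.00 × 1044.00; scale factor 1.1299.
So the photograph's width is 1386.00 × 1.1299 ≈ 1566.00.

1566 px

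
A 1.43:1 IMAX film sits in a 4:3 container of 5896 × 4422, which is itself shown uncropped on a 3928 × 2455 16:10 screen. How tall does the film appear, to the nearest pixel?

First fit — 1.43:1 IMAX into 5896×4422 spans the width: 5896.00 × 4123.08.
The 4:3 canvas is height-limited in 3928×2455, giving 3273.33 × 2455.00; scale factor 0.5552.
Applying the same ×0.5552: 4123.08 → 2289.04.

2289 px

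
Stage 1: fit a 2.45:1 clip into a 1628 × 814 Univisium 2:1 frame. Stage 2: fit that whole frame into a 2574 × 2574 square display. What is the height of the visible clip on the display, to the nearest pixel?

First fit — 2.45:1 into 1628×814 spans the width: 1628.00 × 664.49.
The Univisium 2:1 canvas is width-limited in 2574×2574, giving 2574.00 × 1287.00; scale factor 1.5811.
The clip scales with it: height 664.49 × 1.5811 ≈ 1050.61.

1051 px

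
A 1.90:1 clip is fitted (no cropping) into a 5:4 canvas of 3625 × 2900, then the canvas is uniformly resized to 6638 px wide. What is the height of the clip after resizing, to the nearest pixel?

3494 px

At 3625×2900 the clip is width-limited, so height = 3625 / 1.900 ≈ 1907.89 px.
The frame scales by 6638/3625 = 1.8312; 1907.89 × 1.8312 ≈ 3493.68 px.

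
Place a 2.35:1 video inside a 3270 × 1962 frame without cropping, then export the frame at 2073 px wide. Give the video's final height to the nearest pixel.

In the 3270×1962 frame the video fills the width: height = 3270 / 2.350 ≈ 1391.49 px.
Scaling 3270 → 2073 is ×0.6339, so the height becomes 1391.49 × 0.6339 ≈ 882.13 px.

882 px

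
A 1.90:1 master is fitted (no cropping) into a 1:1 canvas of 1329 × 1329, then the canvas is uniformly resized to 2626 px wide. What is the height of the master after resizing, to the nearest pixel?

In the 1329×1329 frame the master fills the width: height = 1329 / 1.900 ≈ 699.47 px.
The frame scales by 2626/1329 = 1.9759; 699.47 × 1.9759 ≈ 1382.11 px.

1382 px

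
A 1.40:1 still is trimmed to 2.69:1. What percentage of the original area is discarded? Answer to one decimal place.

48.0%

Going from 1.40:1 to 2.69:1 means cutting height while keeping width.
Area ratio = (1.400)/(2.690) = 52.04%; the remaining 47.96% is cropped out.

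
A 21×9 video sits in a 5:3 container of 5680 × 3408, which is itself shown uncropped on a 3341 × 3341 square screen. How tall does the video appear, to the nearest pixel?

21×9 in 5680×3408: fills the width, so the video is 5680.00 × 2434.29.
The 5:3 canvas is width-limited in 3341×3341, giving 3341.00 × 2004.60; scale factor 0.5882.
Applying the same ×0.5882: 2434.29 → 1431.86.

1432 px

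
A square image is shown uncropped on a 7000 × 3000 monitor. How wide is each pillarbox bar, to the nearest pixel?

Since 1.000 < 2.333, the image is height-limited.
Content width = 3000 × 1/1 ≈ 3000.00 px.
Leftover width: 7000 − 3000.00 = 4000.00 px → 2000.00 each side.

2000 px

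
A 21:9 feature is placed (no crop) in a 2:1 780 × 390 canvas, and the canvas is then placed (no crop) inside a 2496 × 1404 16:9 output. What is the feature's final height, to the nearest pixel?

Inside the 780×390 canvas the feature is width-limited at 780.00 × 334.29.
2:1 in 2496×1404: fills the width, so the intermediate becomes 2496.00 × 1248.00 — a scale of ×3.2000.
So the feature's height is 334.29 × 3.2000 ≈ 1069.71.

1070 px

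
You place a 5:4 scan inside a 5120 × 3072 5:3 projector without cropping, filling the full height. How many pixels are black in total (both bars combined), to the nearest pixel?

Content width = 3072 × 5/4 ≈ 3840.0000 px.
Leftover width: 5120 − 3840.0000 = 1280.0000 px.
Across the 3072-px span: 1280.0000 × 3072 ≈ 3932160 px.

3932160 pixels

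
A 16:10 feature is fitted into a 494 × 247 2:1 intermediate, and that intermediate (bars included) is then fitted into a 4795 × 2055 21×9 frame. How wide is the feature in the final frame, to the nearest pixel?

3288 px

16:10 in 494×247: fills the height, so the feature is 395.20 × 247.00.
Second fit — the 2:1 canvas into 4795×2055 spans the height: 4110.00 × 2055.00 (×8.3198 from 494×247).
The feature scales with it: width 395.20 × 8.3198 ≈ 3288.00.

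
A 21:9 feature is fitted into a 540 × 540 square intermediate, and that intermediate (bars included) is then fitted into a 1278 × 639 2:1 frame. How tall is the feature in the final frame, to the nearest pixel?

21:9 in 540×540: fills the width, so the feature is 540.00 × 231.43.
Second fit — the square canvas into 1278×639 spans the height: 639.00 × 639.00 (×1.1833 from 540×540).
Applying the same ×1.1833: 231.43 → 273.86.

274 px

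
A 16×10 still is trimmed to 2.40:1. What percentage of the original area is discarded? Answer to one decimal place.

33.3%

2.40:1 is wider than 16×10, so the crop keeps the full width and trims the height.
(1.600)/(2.400) ≈ 0.667 of the area survives, leaving 33.33% discarded.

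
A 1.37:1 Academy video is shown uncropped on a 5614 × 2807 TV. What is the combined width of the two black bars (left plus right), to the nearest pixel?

1.37:1 Academy is narrower than 2:1, so it spans the full height.
Content width = 2807 × 1.370 ≈ 3845.59 px.
5614 − 3845.59 = 1768.41 px of bars.

1768 px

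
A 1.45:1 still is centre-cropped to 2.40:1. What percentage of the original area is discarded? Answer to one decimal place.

39.6%

The width stays; only height is cut (since 2.40:1 is wider than 1.45:1).
Area ratio = (1.450)/(2.400) = 60.42%; the remaining 39.58% is cropped out.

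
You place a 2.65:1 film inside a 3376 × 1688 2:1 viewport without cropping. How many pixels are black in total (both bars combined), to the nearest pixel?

Since 2.650 > 2.000, the film is width-limited.
Content height = 3376 / 2.650 ≈ 1273.9623 px.
Leftover height: 1688 − 1273.9623 = 414.0377 px.
Across the 3376-px span: 414.0377 × 3376 ≈ 1397791 px.

1397791 pixels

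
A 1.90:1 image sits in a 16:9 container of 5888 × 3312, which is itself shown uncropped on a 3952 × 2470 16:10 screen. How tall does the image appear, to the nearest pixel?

First fit — 1.90:1 into 5888×3312 spans the width: 5888.00 × 3098.95.
Second fit — the 16:9 canvas into 3952×2470 spans the width: 3952.00 × 2223.00 (×0.6712 from 5888×3312).
So the image's height is 3098.95 × 0.6712 ≈ 2080.00.

2080 px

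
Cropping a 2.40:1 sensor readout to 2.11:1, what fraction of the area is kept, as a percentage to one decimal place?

87.9%

The height stays; only width is cut (since 2.11:1 is narrower than 2.40:1).
Area ratio = (2.110)/(2.400) = 87.92% retained.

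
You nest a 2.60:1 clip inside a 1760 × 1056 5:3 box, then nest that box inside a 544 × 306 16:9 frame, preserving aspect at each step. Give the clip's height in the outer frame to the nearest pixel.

196 px

2.60:1 in 1760×1056: fills the width, so the clip is 1760.00 × 676.92.
The 5:3 canvas is height-limited in 544×306, giving 510.00 × 306.00; scale factor 0.2898.
So the clip's height is 676.92 × 0.2898 ≈ 196.15.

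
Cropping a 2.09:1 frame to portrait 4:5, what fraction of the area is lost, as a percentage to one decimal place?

portrait 4:5 is narrower than 2.09:1, so the crop keeps the full height and trims the width.
Fraction kept = (0.800)/(2.090) ≈ 38.28%, so 61.72% is lost.

61.7%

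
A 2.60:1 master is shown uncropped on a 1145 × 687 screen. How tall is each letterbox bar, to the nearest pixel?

123 px

2.60:1 is wider than 5:3, so it spans the full width.
That makes the image 440.38 px tall (1145 / 2.600).
Black = 687 − 440.38 = 246.62 px, or 123.31 per bar.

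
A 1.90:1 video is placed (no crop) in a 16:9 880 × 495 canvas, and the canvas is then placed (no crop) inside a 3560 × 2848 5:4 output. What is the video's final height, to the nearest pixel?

1874 px

1.90:1 in 880×495: fills the width, so the video is 880.00 × 463.16.
Second fit — the 16:9 canvas into 3560×2848 spans the width: 3560.00 × 2002.50 (×4.0455 from 880×495).
So the video's height is 463.16 × 4.0455 ≈ 1873.68.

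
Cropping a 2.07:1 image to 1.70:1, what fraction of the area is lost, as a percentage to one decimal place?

17.9%

Going from 2.07:1 to 1.70:1 means cutting width while keeping height.
Fraction kept = (1.700)/(2.070) ≈ 82.13%, so 17.87% is lost.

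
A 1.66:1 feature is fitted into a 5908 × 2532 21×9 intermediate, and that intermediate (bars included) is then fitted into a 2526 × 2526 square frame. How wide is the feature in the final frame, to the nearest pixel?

1.66:1 in 5908×2532: fills the height, so the feature is 4203.12 × 2532.00.
21×9 in 2526×2526: fills the width, so the intermediate becomes 2526.00 × 1082.57 — a scale of ×0.4276.
Applying the same ×0.4276: 4203.12 → 1797.07.

1797 px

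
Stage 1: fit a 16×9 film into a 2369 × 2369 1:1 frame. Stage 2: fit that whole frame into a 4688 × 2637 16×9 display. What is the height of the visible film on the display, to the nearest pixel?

First fit — 16×9 into 2369×2369 spans the width: 2369.00 × 1332.56.
Second fit — the 1:1 canvas into 4688×2637 spans the height: 2637.00 × 2637.00 (×1.1131 from 2369×2369).
The film scales with it: height 1332.56 × 1.1131 ≈ 1483.31.

1483 px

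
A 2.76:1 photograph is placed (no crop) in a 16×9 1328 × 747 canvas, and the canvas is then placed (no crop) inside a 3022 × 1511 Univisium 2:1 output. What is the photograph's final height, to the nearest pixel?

973 px

2.76:1 in 1328×747: fills the width, so the photograph is 1328.00 × 481.16.
The 16×9 canvas is height-limited in 3022×1511, giving 2686.22 × 1511.00; scale factor 2.0228.
So the photograph's height is 481.16 × 2.0228 ≈ 973.27.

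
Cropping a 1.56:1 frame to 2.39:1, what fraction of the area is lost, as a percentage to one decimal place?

34.7%

The width stays; only height is cut (since 2.39:1 is wider than 1.56:1).
Area ratio = (1.560)/(2.390) = 65.27%; the remaining 34.73% is cropped out.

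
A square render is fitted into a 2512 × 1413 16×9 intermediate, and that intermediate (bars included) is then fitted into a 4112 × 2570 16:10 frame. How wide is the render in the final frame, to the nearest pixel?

square in 2512×1413: fills the height, so the render is 1413.00 × 1413.00.
The 16×9 canvas is width-limited in 4112×2570, giving 4112.00 × 2313.00; scale factor 1.6369.
The render scales with it: width 1413.00 × 1.6369 ≈ 2313.00.

2313 px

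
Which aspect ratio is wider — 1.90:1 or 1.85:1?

1.90:1

1.9 and 1.85; 1.9 > 1.85.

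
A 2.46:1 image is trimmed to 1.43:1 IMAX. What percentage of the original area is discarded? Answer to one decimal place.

The height stays; only width is cut (since 1.43:1 IMAX is narrower than 2.46:1).
Area ratio = (1.430)/(2.460) = 58.13%; the remaining 41.87% is cropped out.

41.9%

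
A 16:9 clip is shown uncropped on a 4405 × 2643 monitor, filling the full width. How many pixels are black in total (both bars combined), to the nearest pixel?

Content height = 4405 × 9/16 ≈ 2477.8125 px.
Leftover height: 2643 − 2477.8125 = 165.1875 px.
Across the 4405-px span: 165.1875 × 4405 ≈ 727651 px.

727651 pixels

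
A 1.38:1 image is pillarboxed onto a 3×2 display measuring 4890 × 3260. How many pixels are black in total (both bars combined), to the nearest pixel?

1275312 pixels

Since 1.380 < 1.500, the image is height-limited.
The image is 3260 × 1.380 ≈ 4498.8000 px wide.
Black = 4890 − 4498.8000 = 391.2000 px.
Across the 3260-px span: 391.2000 × 3260 ≈ 1275312 px.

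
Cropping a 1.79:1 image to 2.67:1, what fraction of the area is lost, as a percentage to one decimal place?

33.0%

The width stays; only height is cut (since 2.67:1 is wider than 1.79:1).
Area ratio = (1.790)/(2.670) = 67.04%; the remaining 32.96% is cropped out.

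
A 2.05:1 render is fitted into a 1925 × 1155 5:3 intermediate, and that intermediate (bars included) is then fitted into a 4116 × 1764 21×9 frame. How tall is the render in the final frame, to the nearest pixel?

Inside the 1925×1155 canvas the render is width-limited at 1925.00 × 939.02.
5:3 in 4116×1764: fills the height, so the intermediate becomes 2940.00 × 1764.00 — a scale of ×1.5273.
So the render's height is 939.02 × 1.5273 ≈ 1434.15.

1434 px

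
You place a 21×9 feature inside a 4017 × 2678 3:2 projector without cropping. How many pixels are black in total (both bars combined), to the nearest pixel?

21×9 is wider than 3:2, so it spans the full width.
That makes the image 1721.5714 px tall (4017 × 9/21).
Leftover height: 2678 − 1721.5714 = 956.4286 px.
Across the 4017-px span: 956.4286 × 4017 ≈ 3841974 px.

3841974 pixels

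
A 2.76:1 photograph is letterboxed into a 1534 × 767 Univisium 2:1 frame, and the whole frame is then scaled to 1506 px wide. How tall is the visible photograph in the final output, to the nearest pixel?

546 px

In the 1534×767 frame the photograph fills the width: height = 1534 / 2.760 ≈ 555.80 px.
Resizing to 1506 px wide multiplies everything by 0.9817: 555.80 → 545.65 px.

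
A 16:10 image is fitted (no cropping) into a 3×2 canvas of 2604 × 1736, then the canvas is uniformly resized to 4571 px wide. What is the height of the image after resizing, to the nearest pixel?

In the 2604×1736 frame the image fills the width: height = 2604 × 10/16 ≈ 1627.50 px.
The frame scales by 4571/2604 = 1.7554; 1627.50 × 1.7554 ≈ 2856.88 px.

2857 px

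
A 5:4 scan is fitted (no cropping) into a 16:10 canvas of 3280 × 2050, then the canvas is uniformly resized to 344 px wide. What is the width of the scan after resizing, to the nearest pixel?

Fitted into 3280×2050, the scan spans the height; its width is 2050 × 5/4 ≈ 2562.50 px.
Scaling 3280 → 344 is ×0.1049, so the width becomes 2562.50 × 0.1049 ≈ 268.75 px.

269 px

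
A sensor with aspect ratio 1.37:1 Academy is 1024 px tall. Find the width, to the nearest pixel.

At 1.37:1 Academy, 1024 × 1.370 ≈ 1402.88.

1403 px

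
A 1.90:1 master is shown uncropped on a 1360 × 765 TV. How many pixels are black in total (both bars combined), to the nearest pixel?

Since 1.900 > 1.778, the master is width-limited.
That makes the image 715.7895 px tall (1360 / 1.900).
Black = 765 − 715.7895 = 49.2105 px.
Bar area = 49.2105 × 1360 ≈ 66926 px.

66926 pixels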